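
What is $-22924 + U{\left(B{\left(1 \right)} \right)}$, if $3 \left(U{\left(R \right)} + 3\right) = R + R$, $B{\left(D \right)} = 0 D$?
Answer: $-22927$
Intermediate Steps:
$B{\left(D \right)} = 0$
$U{\left(R \right)} = -3 + \frac{2 R}{3}$ ($U{\left(R \right)} = -3 + \frac{R + R}{3} = -3 + \frac{2 R}{3}$)
$-22924 + U{\left(B{\left(1 \right)} \right)} = -22924 + \left(-3 + \frac{2}{3} \cdot 0\right) = -22924 + \left(-3 + 0\right) = -22924 - 3 = -22927$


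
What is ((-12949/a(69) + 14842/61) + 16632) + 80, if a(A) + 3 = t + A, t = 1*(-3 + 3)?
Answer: 67472195/4026 ≈ 16759.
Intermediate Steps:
t = 0 (t = 1*0 = 0)
a(A) = -3 + A (a(A) = -3 + (0 + A) = -3 + A)
((-12949/a(69) + 14842/61) + 16632) + 80 = ((-12949/(-3 + 69) + 14842/61) + 16632) + 80 = ((-12949/66 + 14842*(1/61)) + 16632) + 80 = ((-12949*1/66 + 14842/61) + 16632) + 80 = ((-12949/66 + 14842/61) + 16632) + 80 = (189683/4026 + 16632) + 80 = 67150115/4026 + 80 = 67472195/4026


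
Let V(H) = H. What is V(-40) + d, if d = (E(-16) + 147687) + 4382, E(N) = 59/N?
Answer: 2432405/16 ≈ 1.5203e+5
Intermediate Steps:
d = 2433045/16 (d = (59/(-16) + 147687) + 4382 = (59*(-1/16) + 147687) + 4382 = (-59/16 + 147687) + 4382 = 2362933/16 + 4382 = 2433045/16 ≈ 1.5207e+5)
V(-40) + d = -40 + 2433045/16 = 2432405/16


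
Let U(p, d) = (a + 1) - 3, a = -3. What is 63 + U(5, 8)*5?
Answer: 38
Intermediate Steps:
U(p, d) = -5 (U(p, d) = (-3 + 1) - 3 = -2 - 3 = -5)
63 + U(5, 8)*5 = 63 - 5*5 = 63 - 25 = 38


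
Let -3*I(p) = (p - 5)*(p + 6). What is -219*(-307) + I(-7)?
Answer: 67229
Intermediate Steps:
I(p) = -(-5 + p)*(6 + p)/3 (I(p) = -(p - 5)*(p + 6)/3 = -(-5 + p)*(6 + p)/3)
-219*(-307) + I(-7) = -219*(-307) + (10 - ⅓*(-7) - ⅓*(-7)²) = 67233 + (10 + 7/3 - ⅓*49) = 67233 + (10 + 7/3 - 49/3) = 67233 - 4 = 67229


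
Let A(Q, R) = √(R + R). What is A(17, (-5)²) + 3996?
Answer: 3996 + 5*√2 ≈ 4003.1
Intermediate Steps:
A(Q, R) = √2*√R (A(Q, R) = √(2*R) = √2*√R)
A(17, (-5)²) + 3996 = √2*√((-5)²) + 3996 = √2*√25 + 3996 = √2*5 + 3996 = 5*√2 + 3996 = 3996 + 5*√2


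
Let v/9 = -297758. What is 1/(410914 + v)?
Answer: -1/2268908 ≈ -4.4074e-7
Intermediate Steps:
v = -2679822 (v = 9*(-297758) = -2679822)
1/(410914 + v) = 1/(410914 - 2679822) = 1/(-2268908) = -1/2268908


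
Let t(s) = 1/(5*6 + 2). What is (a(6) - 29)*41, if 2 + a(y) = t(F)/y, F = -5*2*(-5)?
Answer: -243991/192 ≈ -1270.8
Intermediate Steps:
F = 50 (F = -10*(-5) = 50)
t(s) = 1/32 (t(s) = 1/(30 + 2) = 1/32)
a(y) = -2 + 1/(32*y)
(a(6) - 29)*41 = ((-2 + (1/32)/6) - 29)*41 = ((-2 + (1/32)*(1/6)) - 29)*41 = ((-2 + 1/192) - 29)*41 = (-383/192 - 29)*41 = -5951/192*41 = -243991/192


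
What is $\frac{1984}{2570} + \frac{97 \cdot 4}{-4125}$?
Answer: $\frac{718684}{1060125} \approx 0.67792$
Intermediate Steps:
$\frac{1984}{2570} + \frac{97 \cdot 4}{-4125} = 1984 \cdot \frac{1}{2570} + 388 \left(- \frac{1}{4125}\right) = \frac{992}{1285} - \frac{388}{4125} = \frac{718684}{1060125}$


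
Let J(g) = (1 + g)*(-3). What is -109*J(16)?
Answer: 5559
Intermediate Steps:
J(g) = -3 - 3*g
-109*J(16) = -109*(-3 - 3*16) = -109*(-3 - 48) = -109*(-51) = 5559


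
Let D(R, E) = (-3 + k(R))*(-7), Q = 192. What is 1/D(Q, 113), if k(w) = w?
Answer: -1/1323 ≈ -0.00075586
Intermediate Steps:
D(R, E) = 21 - 7*R (D(R, E) = (-3 + R)*(-7) = 21 - 7*R)
1/D(Q, 113) = 1/(21 - 7*192) = 1/(21 - 1344) = 1/(-1323) = -1/1323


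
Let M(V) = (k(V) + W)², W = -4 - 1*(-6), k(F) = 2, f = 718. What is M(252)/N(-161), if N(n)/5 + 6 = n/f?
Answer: -11488/22345 ≈ -0.51412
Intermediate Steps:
W = 2 (W = -4 + 6 = 2)
M(V) = 16 (M(V) = (2 + 2)² = 4² = 16)
N(n) = -30 + 5*n/718 (N(n) = -30 + 5*(n/718) = -30 + 5*n/718)
M(252)/N(-161) = 16/(-30 + (5/718)*(-161)) = 16/(-30 - 805/718) = 16/(-22345/718) = 16*(-718/22345) = -11488/22345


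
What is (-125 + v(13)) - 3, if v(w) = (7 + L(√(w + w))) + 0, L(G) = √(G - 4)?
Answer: -121 + √(-4 + √26) ≈ -119.95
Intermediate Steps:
L(G) = √(-4 + G)
v(w) = 7 + √(-4 + √2*√w) (v(w) = (7 + √(-4 + √(w + w))) + 0 = (7 + √(-4 + √(2*w))) + 0 = (7 + √(-4 + √2*√w)) + 0 = 7 + √(-4 + √2*√w))
(-125 + v(13)) - 3 = (-125 + (7 + √(-4 + √2*√13))) - 3 = (-125 + (7 + √(-4 + √26))) - 3 = (-118 + √(-4 + √26)) - 3 = -121 + √(-4 + √26)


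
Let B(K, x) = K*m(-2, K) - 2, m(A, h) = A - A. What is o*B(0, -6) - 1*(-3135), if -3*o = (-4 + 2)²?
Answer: 9413/3 ≈ 3137.7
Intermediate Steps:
m(A, h) = 0
o = -4/3 (o = -(-4 + 2)²/3 = -⅓*(-2)² = -⅓*4 = -4/3 ≈ -1.3333)
B(K, x) = -2 (B(K, x) = K*0 - 2 = 0 - 2 = -2)
o*B(0, -6) - 1*(-3135) = -4/3*(-2) - 1*(-3135) = 8/3 + 3135 = 9413/3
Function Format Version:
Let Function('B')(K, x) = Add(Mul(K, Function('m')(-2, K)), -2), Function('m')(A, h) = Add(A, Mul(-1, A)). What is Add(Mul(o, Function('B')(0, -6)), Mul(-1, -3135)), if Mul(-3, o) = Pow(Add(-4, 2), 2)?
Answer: Rational(9413, 3) ≈ 3137.7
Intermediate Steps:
Function('m')(A, h) = 0
o = Rational(-4, 3) (o = Mul(Rational(-1, 3), Pow(Add(-4, 2), 2)) = Mul(Rational(-1, 3), Pow(-2, 2)) = Mul(Rational(-1, 3), 4) = Rational(-4, 3) ≈ -1.3333)
Function('B')(K, x) = -2 (Function('B')(K, x) = Add(Mul(K, 0), -2) = Add(0, -2) = -2)
Add(Mul(o, Function('B')(0, -6)), Mul(-1, -3135)) = Add(Mul(Rational(-4, 3), -2), Mul(-1, -3135)) = Add(Rational(8, 3), 3135) = Rational(9413, 3)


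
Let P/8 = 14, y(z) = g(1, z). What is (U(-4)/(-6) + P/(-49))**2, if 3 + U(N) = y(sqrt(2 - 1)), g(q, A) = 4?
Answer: 10609/1764 ≈ 6.0142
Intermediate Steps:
y(z) = 4
P = 112 (P = 8*14 = 112)
U(N) = 1 (U(N) = -3 + 4 = 1)
(U(-4)/(-6) + P/(-49))**2 = (1/(-6) + 112/(-49))**2 = (1*(-1/6) + 112*(-1/49))**2 = (-1/6 - 16/7)**2 = (-103/42)**2 = 10609/1764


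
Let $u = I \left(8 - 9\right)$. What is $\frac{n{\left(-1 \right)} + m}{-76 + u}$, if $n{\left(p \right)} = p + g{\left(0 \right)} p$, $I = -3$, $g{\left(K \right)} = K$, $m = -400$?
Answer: $\frac{401}{73} \approx 5.4931$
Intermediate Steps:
$n{\left(p \right)} = p$ ($n{\left(p \right)} = p + 0 p = p + 0 = p$)
$u = 3$ ($u = - 3 \left(8 - 9\right) = \left(-3\right) \left(-1\right) = 3$)
$\frac{n{\left(-1 \right)} + m}{-76 + u} = \frac{-1 - 400}{-76 + 3} = - \frac{401}{-73} = \left(-401\right) \left(- \frac{1}{73}\right) = \frac{401}{73}$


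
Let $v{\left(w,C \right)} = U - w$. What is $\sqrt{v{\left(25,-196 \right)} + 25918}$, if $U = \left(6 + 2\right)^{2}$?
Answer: $\sqrt{25957} \approx 161.11$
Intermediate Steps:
$U = 64$ ($U = 8^{2} = 64$)
$v{\left(w,C \right)} = 64 - w$
$\sqrt{v{\left(25,-196 \right)} + 25918} = \sqrt{\left(64 - 25\right) + 25918} = \sqrt{39 + 25918} = \sqrt{25957}$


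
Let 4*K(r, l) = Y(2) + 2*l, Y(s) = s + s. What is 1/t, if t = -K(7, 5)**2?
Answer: -4/49 ≈ -0.081633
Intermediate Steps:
Y(s) = 2*s
K(r, l) = 1 + l/2 (K(r, l) = (2*2 + 2*l)/4 = (4 + 2*l)/4 = 1 + l/2)
t = -49/4 (t = -(1 + (1/2)*5)**2 = -(1 + 5/2)**2 = -(7/2)**2 = -1*49/4 = -49/4 ≈ -12.250)
1/t = 1/(-49/4) = -4/49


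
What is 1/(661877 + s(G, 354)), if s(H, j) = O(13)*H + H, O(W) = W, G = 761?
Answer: 1/672531 ≈ 1.4869e-6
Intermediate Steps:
s(H, j) = 14*H (s(H, j) = 13*H + H = 14*H)
1/(661877 + s(G, 354)) = 1/(661877 + 14*761) = 1/(661877 + 10654) = 1/672531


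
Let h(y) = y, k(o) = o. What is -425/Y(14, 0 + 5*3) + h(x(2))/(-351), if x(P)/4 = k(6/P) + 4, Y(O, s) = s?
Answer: -9973/351 ≈ -28.413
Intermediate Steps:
x(P) = 16 + 24/P (x(P) = 4*(6/P + 4) = 4*(4 + 6/P) = 16 + 24/P)
-425/Y(14, 0 + 5*3) + h(x(2))/(-351) = -425/(0 + 5*3) + (16 + 24/2)/(-351) = -425/(0 + 15) + (16 + 24*(1/2))*(-1/351) = -425/15 + (16 + 12)*(-1/351) = -425*1/15 + 28*(-1/351) = -85/3 - 28/351 = -9973/351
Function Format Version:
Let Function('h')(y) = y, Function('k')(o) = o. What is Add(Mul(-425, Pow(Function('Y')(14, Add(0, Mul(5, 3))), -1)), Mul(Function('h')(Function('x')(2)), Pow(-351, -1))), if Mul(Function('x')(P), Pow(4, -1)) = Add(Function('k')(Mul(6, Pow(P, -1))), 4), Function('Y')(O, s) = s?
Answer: Rational(-9973, 351) ≈ -28.413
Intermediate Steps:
Function('x')(P) = Add(16, Mul(24, Pow(P, -1))) (Function('x')(P) = Mul(4, Add(Mul(6, Pow(P, -1)), 4)) = Mul(4, Add(4, Mul(6, Pow(P, -1)))) = Add(16, Mul(24, Pow(P, -1))))
Add(Mul(-425, Pow(Function('Y')(14, Add(0, Mul(5, 3))), -1)), Mul(Function('h')(Function('x')(2)), Pow(-351, -1))) = Add(Mul(-425, Pow(Add(0, Mul(5, 3)), -1)), Mul(Add(16, Mul(24, Pow(2, -1))), Pow(-351, -1))) = Add(Mul(-425, Pow(Add(0, 15), -1)), Mul(Add(16, Mul(24, Rational(1, 2))), Rational(-1, 351))) = Add(Mul(-425, Pow(15, -1)), Mul(Add(16, 12), Rational(-1, 351))) = Add(Mul(-425, Rational(1, 15)), Mul(28, Rational(-1, 351))) = Add(Rational(-85, 3), Rational(-28, 351)) = Rational(-9973, 351)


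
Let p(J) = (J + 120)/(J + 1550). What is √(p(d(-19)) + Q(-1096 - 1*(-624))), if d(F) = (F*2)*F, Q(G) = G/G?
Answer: 3*√12283/284 ≈ 1.1707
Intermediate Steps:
Q(G) = 1
d(F) = 2*F² (d(F) = (2*F)*F = 2*F²)
p(J) = (120 + J)/(1550 + J)
√(p(d(-19)) + Q(-1096 - 1*(-624))) = √((120 + 2*(-19)²)/(1550 + 2*(-19)²) + 1) = √((120 + 2*361)/(1550 + 2*361) + 1) = √((120 + 722)/(1550 + 722) + 1) = √(842/2272 + 1) = √((1/2272)*842 + 1) = √(421/1136 + 1) = √(1557/1136) = 3*√12283/284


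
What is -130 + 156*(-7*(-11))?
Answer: 11882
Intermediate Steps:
-130 + 156*(-7*(-11)) = -130 + 156*77 = -130 + 12012 = 11882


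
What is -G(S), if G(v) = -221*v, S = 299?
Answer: 66079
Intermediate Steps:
-G(S) = -(-221)*299 = -1*(-66079) = 66079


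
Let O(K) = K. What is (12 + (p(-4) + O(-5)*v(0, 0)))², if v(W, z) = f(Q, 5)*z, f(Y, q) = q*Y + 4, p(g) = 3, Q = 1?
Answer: 225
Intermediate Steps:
f(Y, q) = 4 + Y*q (f(Y, q) = Y*q + 4 = 4 + Y*q)
v(W, z) = 9*z (v(W, z) = (4 + 1*5)*z = (4 + 5)*z = 9*z)
(12 + (p(-4) + O(-5)*v(0, 0)))² = (12 + (3 - 45*0))² = (12 + (3 - 5*0))² = (12 + (3 + 0))² = (12 + 3)² = 15² = 225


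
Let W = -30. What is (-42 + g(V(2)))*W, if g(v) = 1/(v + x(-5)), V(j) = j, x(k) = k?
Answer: 1270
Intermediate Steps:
g(v) = 1/(-5 + v) (g(v) = 1/(v - 5) = 1/(-5 + v))
(-42 + g(V(2)))*W = (-42 + 1/(-5 + 2))*(-30) = (-42 + 1/(-3))*(-30) = (-42 - ⅓)*(-30) = -127/3*(-30) = 1270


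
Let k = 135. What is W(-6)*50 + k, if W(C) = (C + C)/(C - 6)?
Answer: 185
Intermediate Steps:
W(C) = 2*C/(-6 + C) (W(C) = (2*C)/(-6 + C) = 2*C/(-6 + C))
W(-6)*50 + k = (2*(-6)/(-6 - 6))*50 + 135 = (2*(-6)/(-12))*50 + 135 = (2*(-6)*(-1/12))*50 + 135 = 1*50 + 135 = 50 + 135 = 185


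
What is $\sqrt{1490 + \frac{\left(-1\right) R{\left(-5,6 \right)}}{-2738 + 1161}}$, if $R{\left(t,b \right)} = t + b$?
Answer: $\frac{\sqrt{3705525787}}{1577} \approx 38.601$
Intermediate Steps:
$R{\left(t,b \right)} = b + t$
$\sqrt{1490 + \frac{\left(-1\right) R{\left(-5,6 \right)}}{-2738 + 1161}} = \sqrt{1490 + \frac{\left(-1\right) \left(6 - 5\right)}{-2738 + 1161}} = \sqrt{1490 + \frac{\left(-1\right) 1}{-1577}} = \sqrt{1490 - - \frac{1}{1577}} = \sqrt{1490 + \frac{1}{1577}} = \sqrt{\frac{2349731}{1577}} = \frac{\sqrt{3705525787}}{1577}$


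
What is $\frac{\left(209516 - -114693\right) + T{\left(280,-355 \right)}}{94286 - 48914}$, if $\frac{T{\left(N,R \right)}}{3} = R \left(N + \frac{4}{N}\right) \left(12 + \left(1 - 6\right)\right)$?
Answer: $- \frac{3526595}{90744} \approx -38.863$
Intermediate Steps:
$T{\left(N,R \right)} = 21 R \left(N + \frac{4}{N}\right)$ ($T{\left(N,R \right)} = 3 R \left(N + \frac{4}{N}\right) \left(12 + \left(1 - 6\right)\right) = 3 R \left(N + \frac{4}{N}\right) \left(12 - 5\right) = 3 R \left(N + \frac{4}{N}\right) 7 = 3 \cdot 7 R \left(N + \frac{4}{N}\right) = 21 R \left(N + \frac{4}{N}\right)$)
$\frac{\left(209516 - -114693\right) + T{\left(280,-355 \right)}}{94286 - 48914} = \frac{\left(209516 - -114693\right) + 21 \left(-355\right) \frac{1}{280} \left(4 + 280^{2}\right)}{94286 - 48914} = \frac{\left(209516 + 114693\right) + 21 \left(-355\right) \frac{1}{280} \left(4 + 78400\right)}{45372} = \left(324209 + 21 \left(-355\right) \frac{1}{280} \cdot 78404\right) \frac{1}{45372} = \left(324209 - \frac{4175013}{2}\right) \frac{1}{45372} = \left(- \frac{3526595}{2}\right) \frac{1}{45372} = - \frac{3526595}{90744}$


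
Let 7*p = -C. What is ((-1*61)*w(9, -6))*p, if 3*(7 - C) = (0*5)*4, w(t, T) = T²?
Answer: 2196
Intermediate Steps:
C = 7 (C = 7 - 0*5*4/3 = 7 - 0*4 = 7 - ⅓*0 = 7 + 0 = 7)
p = -1 (p = (-1*7)/7 = (⅐)*(-7) = -1)
((-1*61)*w(9, -6))*p = (-1*61*(-6)²)*(-1) = -61*36*(-1) = -2196*(-1) = 2196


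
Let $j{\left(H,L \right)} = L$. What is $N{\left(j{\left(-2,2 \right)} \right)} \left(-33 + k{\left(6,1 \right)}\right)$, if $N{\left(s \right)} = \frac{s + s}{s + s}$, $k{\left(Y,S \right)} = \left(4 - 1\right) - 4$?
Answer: $-34$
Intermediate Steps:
$k{\left(Y,S \right)} = -1$ ($k{\left(Y,S \right)} = 3 - 4 = -1$)
$N{\left(s \right)} = 1$ ($N{\left(s \right)} = \frac{2 s}{2 s} = 2 s \frac{1}{2 s} = 1$)
$N{\left(j{\left(-2,2 \right)} \right)} \left(-33 + k{\left(6,1 \right)}\right) = 1 \left(-33 - 1\right) = 1 \left(-34\right) = -34$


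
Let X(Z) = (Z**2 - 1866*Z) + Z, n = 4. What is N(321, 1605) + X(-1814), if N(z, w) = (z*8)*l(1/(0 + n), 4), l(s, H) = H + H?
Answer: 6694250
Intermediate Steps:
X(Z) = Z**2 - 1865*Z
l(s, H) = 2*H
N(z, w) = 64*z (N(z, w) = (z*8)*(2*4) = (8*z)*8 = 64*z)
N(321, 1605) + X(-1814) = 64*321 - 1814*(-1865 - 1814) = 20544 - 1814*(-3679) = 20544 + 6673706 = 6694250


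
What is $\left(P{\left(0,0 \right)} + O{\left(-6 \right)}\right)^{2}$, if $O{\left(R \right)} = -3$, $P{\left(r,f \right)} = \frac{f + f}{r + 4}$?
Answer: $9$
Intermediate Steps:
$P{\left(r,f \right)} = \frac{2 f}{4 + r}$
$\left(P{\left(0,0 \right)} + O{\left(-6 \right)}\right)^{2} = \left(2 \cdot 0 \frac{1}{4 + 0} - 3\right)^{2} = \left(2 \cdot 0 \cdot \frac{1}{4} - 3\right)^{2} = \left(0 - 3\right)^{2} = \left(-3\right)^{2} = 9$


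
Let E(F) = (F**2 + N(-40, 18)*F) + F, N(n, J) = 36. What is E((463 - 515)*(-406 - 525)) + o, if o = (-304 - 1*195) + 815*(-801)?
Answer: 2344859674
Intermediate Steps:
o = -653314 (o = (-304 - 195) - 652815 = -499 - 652815 = -653314)
E(F) = F**2 + 37*F (E(F) = (F**2 + 36*F) + F = F**2 + 37*F)
E((463 - 515)*(-406 - 525)) + o = ((463 - 515)*(-406 - 525))*(37 + (463 - 515)*(-406 - 525)) - 653314 = (-52*(-931))*(37 - 52*(-931)) - 653314 = 48412*(37 + 48412) - 653314 = 48412*48449 - 653314 = 2345512988 - 653314 = 2344859674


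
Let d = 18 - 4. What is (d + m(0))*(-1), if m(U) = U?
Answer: -14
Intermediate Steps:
d = 14
(d + m(0))*(-1) = (14 + 0)*(-1) = 14*(-1) = -14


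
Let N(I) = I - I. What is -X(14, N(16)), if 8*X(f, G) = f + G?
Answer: -7/4 ≈ -1.7500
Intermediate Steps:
N(I) = 0
X(f, G) = G/8 + f/8 (X(f, G) = (f + G)/8 = (G + f)/8 = G/8 + f/8)
-X(14, N(16)) = -((⅛)*0 + (⅛)*14) = -(0 + 7/4) = -1*7/4 = -7/4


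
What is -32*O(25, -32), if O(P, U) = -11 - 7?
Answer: 576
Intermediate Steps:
O(P, U) = -18
-32*O(25, -32) = -32*(-18) = 576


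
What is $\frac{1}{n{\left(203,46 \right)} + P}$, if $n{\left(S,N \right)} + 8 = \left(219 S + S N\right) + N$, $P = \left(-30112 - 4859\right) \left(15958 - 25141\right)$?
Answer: $\frac{1}{321192526} \approx 3.1134 \cdot 10^{-9}$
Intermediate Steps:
$P = 321138693$ ($P = \left(-34971\right) \left(-9183\right) = 321138693$)
$n{\left(S,N \right)} = -8 + N + 219 S + N S$ ($n{\left(S,N \right)} = -8 + \left(\left(219 S + S N\right) + N\right) = -8 + \left(\left(219 S + N S\right) + N\right) = -8 + \left(N + 219 S + N S\right) = -8 + N + 219 S + N S$)
$\frac{1}{n{\left(203,46 \right)} + P} = \frac{1}{\left(-8 + 46 + 219 \cdot 203 + 46 \cdot 203\right) + 321138693} = \frac{1}{\left(-8 + 46 + 44457 + 9338\right) + 321138693} = \frac{1}{53833 + 321138693} = \frac{1}{321192526}$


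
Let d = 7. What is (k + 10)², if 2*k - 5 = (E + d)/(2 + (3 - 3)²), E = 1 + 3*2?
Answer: 256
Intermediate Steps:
E = 7 (E = 1 + 6 = 7)
k = 6 (k = 5/2 + ((7 + 7)/(2 + (3 - 3)²))/2 = 5/2 + (14/(2 + 0²))/2 = 5/2 + (14/(2 + 0))/2 = 5/2 + (14/2)/2 = 5/2 + (14*(½))/2 = 5/2 + (½)*7 = 5/2 + 7/2 = 6)
(k + 10)² = (6 + 10)² = 16² = 256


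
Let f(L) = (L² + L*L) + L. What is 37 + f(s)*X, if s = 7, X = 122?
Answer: 12847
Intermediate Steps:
f(L) = L + 2*L² (f(L) = (L² + L²) + L = 2*L² + L = L + 2*L²)
37 + f(s)*X = 37 + (7*(1 + 2*7))*122 = 37 + (7*(1 + 14))*122 = 37 + (7*15)*122 = 37 + 105*122 = 37 + 12810 = 12847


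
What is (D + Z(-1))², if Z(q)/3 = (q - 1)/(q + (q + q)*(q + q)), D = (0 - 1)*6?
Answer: 64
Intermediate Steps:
D = -6 (D = -1*6 = -6)
Z(q) = 3*(-1 + q)/(q + 4*q²) (Z(q) = 3*((q - 1)/(q + (q + q)*(q + q))) = 3*((-1 + q)/(q + (2*q)*(2*q))) = 3*((-1 + q)/(q + 4*q²)) = 3*(-1 + q)/(q + 4*q²))
(D + Z(-1))² = (-6 + 3*(-1 - 1)/(-1*(1 + 4*(-1))))² = (-6 + 3*(-1)*(-2)/(1 - 4))² = (-6 + 3*(-1)*(-2)/(-3))² = (-6 + 3*(-1)*(-⅓)*(-2))² = (-6 - 2)² = (-8)² = 64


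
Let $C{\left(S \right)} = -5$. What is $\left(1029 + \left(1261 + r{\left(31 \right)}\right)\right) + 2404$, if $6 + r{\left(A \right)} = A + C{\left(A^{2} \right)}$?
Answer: $4714$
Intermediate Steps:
$r{\left(A \right)} = -11 + A$ ($r{\left(A \right)} = -6 + \left(A - 5\right) = -6 + \left(-5 + A\right) = -11 + A$)
$\left(1029 + \left(1261 + r{\left(31 \right)}\right)\right) + 2404 = \left(1029 + \left(1261 + \left(-11 + 31\right)\right)\right) + 2404 = \left(1029 + \left(1261 + 20\right)\right) + 2404 = \left(1029 + 1281\right) + 2404 = 2310 + 2404 = 4714$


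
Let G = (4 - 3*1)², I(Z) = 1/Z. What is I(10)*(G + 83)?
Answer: 42/5 ≈ 8.4000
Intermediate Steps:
G = 1 (G = (4 - 3)² = 1² = 1)
I(10)*(G + 83) = (1 + 83)/10 = (⅒)*84 = 42/5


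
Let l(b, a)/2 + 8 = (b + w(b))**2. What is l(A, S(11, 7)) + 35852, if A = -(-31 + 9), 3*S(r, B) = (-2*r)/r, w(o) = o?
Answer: 39708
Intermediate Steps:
S(r, B) = -2/3 (S(r, B) = ((-2*r)/r)/3 = (1/3)*(-2) = -2/3)
A = 22 (A = -1*(-22) = 22)
l(b, a) = -16 + 8*b**2 (l(b, a) = -16 + 2*(b + b)**2 = -16 + 2*(2*b)**2 = -16 + 2*(4*b**2) = -16 + 8*b**2)
l(A, S(11, 7)) + 35852 = (-16 + 8*22**2) + 35852 = (-16 + 8*484) + 35852 = (-16 + 3872) + 35852 = 3856 + 35852 = 39708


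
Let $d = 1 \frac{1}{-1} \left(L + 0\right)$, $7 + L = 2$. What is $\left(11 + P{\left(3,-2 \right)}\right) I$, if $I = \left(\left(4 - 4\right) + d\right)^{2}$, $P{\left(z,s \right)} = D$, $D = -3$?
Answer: $200$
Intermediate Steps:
$L = -5$ ($L = -7 + 2 = -5$)
$P{\left(z,s \right)} = -3$
$d = 5$ ($d = 1 \frac{1}{-1} \left(-5 + 0\right) = 1 \left(-1\right) \left(-5\right) = \left(-1\right) \left(-5\right) = 5$)
$I = 25$ ($I = \left(\left(4 - 4\right) + 5\right)^{2} = \left(0 + 5\right)^{2} = 5^{2} = 25$)
$\left(11 + P{\left(3,-2 \right)}\right) I = \left(11 - 3\right) 25 = 8 \cdot 25 = 200$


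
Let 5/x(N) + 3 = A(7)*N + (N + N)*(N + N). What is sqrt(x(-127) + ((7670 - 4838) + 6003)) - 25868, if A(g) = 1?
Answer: -25868 + sqrt(83052145990)/3066 ≈ -25774.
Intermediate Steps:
x(N) = 5/(-3 + N + 4*N**2) (x(N) = 5/(-3 + (1*N + (N + N)*(N + N))) = 5/(-3 + (N + (2*N)*(2*N))) = 5/(-3 + (N + 4*N**2)) = 5/(-3 + N + 4*N**2))
sqrt(x(-127) + ((7670 - 4838) + 6003)) - 25868 = sqrt(5/(-3 - 127 + 4*(-127)**2) + ((7670 - 4838) + 6003)) - 25868 = sqrt(5/(-3 - 127 + 4*16129) + (2832 + 6003)) - 25868 = sqrt(5/(-3 - 127 + 64516) + 8835) - 25868 = sqrt(5/64386 + 8835) - 25868 = sqrt(568850315/64386) - 25868 = sqrt(83052145990)/3066 - 25868 = -25868 + sqrt(83052145990)/3066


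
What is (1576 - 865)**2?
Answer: 505521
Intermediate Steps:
(1576 - 865)**2 = 711**2 = 505521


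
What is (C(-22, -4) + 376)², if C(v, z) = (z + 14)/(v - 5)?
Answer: 102860164/729 ≈ 1.4110e+5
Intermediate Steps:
C(v, z) = (14 + z)/(-5 + v)
(C(-22, -4) + 376)² = ((14 - 4)/(-5 - 22) + 376)² = (10/(-27) + 376)² = (-1/27*10 + 376)² = (-10/27 + 376)² = (10142/27)² = 102860164/729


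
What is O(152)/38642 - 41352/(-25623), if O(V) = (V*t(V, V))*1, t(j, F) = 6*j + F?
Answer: 956980088/165020661 ≈ 5.7992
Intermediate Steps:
t(j, F) = F + 6*j
O(V) = 7*V**2 (O(V) = (V*(V + 6*V))*1 = (V*(7*V))*1 = (7*V**2)*1 = 7*V**2)
O(152)/38642 - 41352/(-25623) = (7*152**2)/38642 - 41352/(-25623) = (7*23104)*(1/38642) - 41352*(-1/25623) = 161728*(1/38642) + 13784/8541 = 80864/19321 + 13784/8541 = 956980088/165020661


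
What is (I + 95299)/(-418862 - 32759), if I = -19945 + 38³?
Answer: -130226/451621 ≈ -0.28835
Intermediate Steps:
I = 34927 (I = -19945 + 54872 = 34927)
(I + 95299)/(-418862 - 32759) = (34927 + 95299)/(-418862 - 32759) = 130226/(-451621) = 130226*(-1/451621) = -130226/451621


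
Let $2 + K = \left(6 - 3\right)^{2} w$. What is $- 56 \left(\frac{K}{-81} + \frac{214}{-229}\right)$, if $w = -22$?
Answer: $- \frac{1594096}{18549} \approx -85.94$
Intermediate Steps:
$K = -200$ ($K = -2 + \left(6 - 3\right)^{2} \left(-22\right) = -2 + 3^{2} \left(-22\right) = -2 + 9 \left(-22\right) = -2 - 198 = -200$)
$- 56 \left(\frac{K}{-81} + \frac{214}{-229}\right) = - 56 \left(- \frac{200}{-81} + \frac{214}{-229}\right) = - 56 \left(\left(-200\right) \left(- \frac{1}{81}\right) + 214 \left(- \frac{1}{229}\right)\right) = - 56 \left(\frac{200}{81} - \frac{214}{229}\right) = \left(-56\right) \frac{28466}{18549} = - \frac{1594096}{18549}$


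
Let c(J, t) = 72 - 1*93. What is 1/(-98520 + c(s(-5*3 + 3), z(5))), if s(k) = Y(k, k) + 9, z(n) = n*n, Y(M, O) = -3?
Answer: -1/98541 ≈ -1.0148e-5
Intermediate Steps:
z(n) = n²
s(k) = 6 (s(k) = -3 + 9 = 6)
c(J, t) = -21 (c(J, t) = 72 - 93 = -21)
1/(-98520 + c(s(-5*3 + 3), z(5))) = 1/(-98520 - 21) = 1/(-98541) = -1/98541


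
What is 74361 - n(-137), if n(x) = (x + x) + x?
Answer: 74772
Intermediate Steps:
n(x) = 3*x (n(x) = 2*x + x = 3*x)
74361 - n(-137) = 74361 - 3*(-137) = 74361 - 1*(-411) = 74361 + 411 = 74772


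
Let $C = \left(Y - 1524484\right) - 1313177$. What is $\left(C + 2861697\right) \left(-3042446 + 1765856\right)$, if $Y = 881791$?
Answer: $-1156369689930$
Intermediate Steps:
$C = -1955870$ ($C = \left(881791 - 1524484\right) - 1313177 = -642693 - 1313177 = -1955870$)
$\left(C + 2861697\right) \left(-3042446 + 1765856\right) = \left(-1955870 + 2861697\right) \left(-3042446 + 1765856\right) = 905827 \left(-1276590\right) = -1156369689930$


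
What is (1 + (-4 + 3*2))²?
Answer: 9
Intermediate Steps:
(1 + (-4 + 3*2))² = (1 + (-4 + 6))² = (1 + 2)² = 3² = 9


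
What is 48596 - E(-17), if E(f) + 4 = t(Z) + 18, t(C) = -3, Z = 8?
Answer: 48585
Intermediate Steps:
E(f) = 11 (E(f) = -4 + (-3 + 18) = -4 + 15 = 11)
48596 - E(-17) = 48596 - 1*11 = 48596 - 11 = 48585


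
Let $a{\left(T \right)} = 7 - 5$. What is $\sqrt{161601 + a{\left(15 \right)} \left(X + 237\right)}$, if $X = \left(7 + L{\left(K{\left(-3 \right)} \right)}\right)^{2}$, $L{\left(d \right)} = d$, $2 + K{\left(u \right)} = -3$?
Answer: $\sqrt{162083} \approx 402.6$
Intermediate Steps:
$K{\left(u \right)} = -5$ ($K{\left(u \right)} = -2 - 3 = -5$)
$a{\left(T \right)} = 2$
$X = 4$ ($X = \left(7 - 5\right)^{2} = 2^{2} = 4$)
$\sqrt{161601 + a{\left(15 \right)} \left(X + 237\right)} = \sqrt{161601 + 2 \left(4 + 237\right)} = \sqrt{161601 + 2 \cdot 241} = \sqrt{161601 + 482} = \sqrt{162083}$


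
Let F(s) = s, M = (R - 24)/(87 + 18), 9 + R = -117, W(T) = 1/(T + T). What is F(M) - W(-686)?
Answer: -1959/1372 ≈ -1.4278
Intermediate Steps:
W(T) = 1/(2*T)
R = -126 (R = -9 - 117 = -126)
M = -10/7 (M = (-126 - 24)/(87 + 18) = -150/105 = -150*1/105 = -10/7 ≈ -1.4286)
F(M) - W(-686) = -10/7 - 1/(2*(-686)) = -10/7 - (-1)/(2*686) = -10/7 - 1*(-1/1372) = -10/7 + 1/1372 = -1959/1372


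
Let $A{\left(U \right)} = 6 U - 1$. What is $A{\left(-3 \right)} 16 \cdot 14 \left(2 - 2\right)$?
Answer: $0$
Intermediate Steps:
$A{\left(U \right)} = -1 + 6 U$
$A{\left(-3 \right)} 16 \cdot 14 \left(2 - 2\right) = \left(-1 + 6 \left(-3\right)\right) 16 \cdot 14 \left(2 - 2\right) = \left(-1 - 18\right) 16 \cdot 14 \cdot 0 = \left(-19\right) 16 \cdot 0 = \left(-304\right) 0 = 0$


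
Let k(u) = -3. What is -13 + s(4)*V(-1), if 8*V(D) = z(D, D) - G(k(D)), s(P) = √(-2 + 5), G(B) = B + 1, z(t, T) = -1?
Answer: -13 + √3/8 ≈ -12.783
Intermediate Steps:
G(B) = 1 + B
s(P) = √3
V(D) = ⅛ (V(D) = (-1 - (1 - 3))/8 = (-1 - 1*(-2))/8 = (-1 + 2)/8 = (⅛)*1 = ⅛)
-13 + s(4)*V(-1) = -13 + √3*(⅛) = -13 + √3/8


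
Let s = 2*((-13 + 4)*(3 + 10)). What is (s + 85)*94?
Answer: -14006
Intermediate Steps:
s = -234 (s = 2*(-9*13) = 2*(-117) = -234)
(s + 85)*94 = (-234 + 85)*94 = -149*94 = -14006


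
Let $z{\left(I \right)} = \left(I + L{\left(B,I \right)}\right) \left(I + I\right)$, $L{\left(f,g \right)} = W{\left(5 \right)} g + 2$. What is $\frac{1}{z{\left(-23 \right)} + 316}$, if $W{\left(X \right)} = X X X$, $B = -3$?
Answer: $\frac{1}{133532} \approx 7.4888 \cdot 10^{-6}$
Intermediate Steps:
$W{\left(X \right)} = X^{3}$ ($W{\left(X \right)} = X^{2} X = X^{3}$)
$L{\left(f,g \right)} = 2 + 125 g$ ($L{\left(f,g \right)} = 5^{3} g + 2 = 125 g + 2 = 2 + 125 g$)
$z{\left(I \right)} = 2 I \left(2 + 126 I\right)$ ($z{\left(I \right)} = \left(I + \left(2 + 125 I\right)\right) \left(I + I\right) = \left(2 + 126 I\right) 2 I = 2 I \left(2 + 126 I\right)$)
$\frac{1}{z{\left(-23 \right)} + 316} = \frac{1}{4 \left(-23\right) \left(1 + 63 \left(-23\right)\right) + 316} = \frac{1}{4 \left(-23\right) \left(1 - 1449\right) + 316} = \frac{1}{4 \left(-23\right) \left(-1448\right) + 316} = \frac{1}{133216 + 316} = \frac{1}{133532}$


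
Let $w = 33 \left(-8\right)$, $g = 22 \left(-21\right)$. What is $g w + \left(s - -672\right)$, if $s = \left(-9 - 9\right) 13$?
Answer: $122406$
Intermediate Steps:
$g = -462$
$w = -264$
$s = -234$ ($s = \left(-18\right) 13 = -234$)
$g w + \left(s - -672\right) = \left(-462\right) \left(-264\right) - -438 = 121968 + \left(-234 + 672\right) = 121968 + 438 = 122406$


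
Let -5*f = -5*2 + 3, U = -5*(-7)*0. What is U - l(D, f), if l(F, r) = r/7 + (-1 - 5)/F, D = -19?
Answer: -49/95 ≈ -0.51579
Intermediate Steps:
U = 0 (U = 35*0 = 0)
f = 7/5 (f = -(-5*2 + 3)/5 = -(-10 + 3)/5 = -⅕*(-7) = 7/5 ≈ 1.4000)
l(F, r) = -6/F + r/7 (l(F, r) = r*(⅐) - 6/F = r/7 - 6/F = -6/F + r/7)
U - l(D, f) = 0 - (-6/(-19) + (⅐)*(7/5)) = 0 - (-6*(-1/19) + ⅕) = 0 - (6/19 + ⅕) = 0 - 1*49/95 = 0 - 49/95 = -49/95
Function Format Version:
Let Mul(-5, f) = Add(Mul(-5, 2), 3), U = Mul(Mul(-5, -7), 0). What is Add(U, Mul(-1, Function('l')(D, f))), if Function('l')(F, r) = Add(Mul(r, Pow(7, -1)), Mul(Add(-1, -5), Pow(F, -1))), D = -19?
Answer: Rational(-49, 95) ≈ -0.51579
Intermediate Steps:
U = 0 (U = Mul(35, 0) = 0)
f = Rational(7, 5) (f = Mul(Rational(-1, 5), Add(Mul(-5, 2), 3)) = Mul(Rational(-1, 5), Add(-10, 3)) = Mul(Rational(-1, 5), -7) = Rational(7, 5) ≈ 1.4000)
Function('l')(F, r) = Add(Mul(-6, Pow(F, -1)), Mul(Rational(1, 7), r)) (Function('l')(F, r) = Add(Mul(r, Rational(1, 7)), Mul(-6, Pow(F, -1))) = Add(Mul(Rational(1, 7), r), Mul(-6, Pow(F, -1))) = Add(Mul(-6, Pow(F, -1)), Mul(Rational(1, 7), r)))
Add(U, Mul(-1, Function('l')(D, f))) = Add(0, Mul(-1, Add(Mul(-6, Pow(-19, -1)), Mul(Rational(1, 7), Rational(7, 5))))) = Add(0, Mul(-1, Add(Mul(-6, Rational(-1, 19)), Rational(1, 5)))) = Add(0, Mul(-1, Add(Rational(6, 19), Rational(1, 5)))) = Add(0, Mul(-1, Rational(49, 95))) = Add(0, Rational(-49, 95)) = Rational(-49, 95)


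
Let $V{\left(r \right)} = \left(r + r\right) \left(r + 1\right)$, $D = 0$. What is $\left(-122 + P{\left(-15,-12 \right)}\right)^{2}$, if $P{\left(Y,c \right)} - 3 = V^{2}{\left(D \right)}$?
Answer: $14161$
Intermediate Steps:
$V{\left(r \right)} = 2 r \left(1 + r\right)$
$P{\left(Y,c \right)} = 3$ ($P{\left(Y,c \right)} = 3 + \left(2 \cdot 0 \left(1 + 0\right)\right)^{2} = 3 + \left(2 \cdot 0 \cdot 1\right)^{2} = 3 + 0^{2} = 3 + 0 = 3$)
$\left(-122 + P{\left(-15,-12 \right)}\right)^{2} = \left(-122 + 3\right)^{2} = \left(-119\right)^{2} = 14161$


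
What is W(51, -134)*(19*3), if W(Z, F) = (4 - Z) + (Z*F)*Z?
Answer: -19869117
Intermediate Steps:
W(Z, F) = 4 - Z + F*Z² (W(Z, F) = (4 - Z) + (F*Z)*Z = (4 - Z) + F*Z² = 4 - Z + F*Z²)
W(51, -134)*(19*3) = (4 - 1*51 - 134*51²)*(19*3) = (4 - 51 - 134*2601)*57 = (4 - 51 - 348534)*57 = -348581*57 = -19869117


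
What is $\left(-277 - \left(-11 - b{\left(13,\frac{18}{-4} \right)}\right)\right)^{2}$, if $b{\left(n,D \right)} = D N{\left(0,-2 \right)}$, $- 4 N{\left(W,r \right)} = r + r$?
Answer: $\frac{292681}{4} \approx 73170.0$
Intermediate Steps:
$N{\left(W,r \right)} = - \frac{r}{2}$ ($N{\left(W,r \right)} = - \frac{r + r}{4} = - \frac{2 r}{4} = - \frac{r}{2}$)
$b{\left(n,D \right)} = D$ ($b{\left(n,D \right)} = D \left(\left(- \frac{1}{2}\right) \left(-2\right)\right) = D 1 = D$)
$\left(-277 - \left(-11 - b{\left(13,\frac{18}{-4} \right)}\right)\right)^{2} = \left(-277 - \left(-11 + \frac{9}{2}\right)\right)^{2} = \left(-277 + \left(\left(18 \left(- \frac{1}{4}\right) + 89\right) - 78\right)\right)^{2} = \left(-277 + \left(\left(- \frac{9}{2} + 89\right) - 78\right)\right)^{2} = \left(-277 + \left(\frac{169}{2} - 78\right)\right)^{2} = \left(-277 + \frac{13}{2}\right)^{2} = \left(- \frac{541}{2}\right)^{2} = \frac{292681}{4}$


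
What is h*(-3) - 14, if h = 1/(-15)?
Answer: -69/5 ≈ -13.800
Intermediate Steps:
h = -1/15 ≈ -0.066667
h*(-3) - 14 = -1/15*(-3) - 14 = ⅕ - 14 = -69/5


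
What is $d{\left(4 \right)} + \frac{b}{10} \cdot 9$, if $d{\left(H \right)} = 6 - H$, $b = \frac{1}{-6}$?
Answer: $\frac{37}{20} \approx 1.85$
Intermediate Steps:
$b = - \frac{1}{6} \approx -0.16667$
$d{\left(4 \right)} + \frac{b}{10} \cdot 9 = \left(6 - 4\right) + - \frac{1}{6 \cdot 10} \cdot 9 = \left(6 - 4\right) + \left(- \frac{1}{6}\right) \frac{1}{10} \cdot 9 = 2 - \frac{3}{20} = \frac{37}{20}$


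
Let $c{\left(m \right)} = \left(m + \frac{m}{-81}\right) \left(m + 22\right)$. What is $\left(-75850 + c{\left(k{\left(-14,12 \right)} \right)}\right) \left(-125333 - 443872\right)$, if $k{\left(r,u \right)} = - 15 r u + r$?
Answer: $- \frac{31664848219550}{9} \approx -3.5183 \cdot 10^{12}$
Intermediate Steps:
$k{\left(r,u \right)} = r - 15 r u$ ($k{\left(r,u \right)} = - 15 r u + r = r - 15 r u$)
$c{\left(m \right)} = \frac{80 m \left(22 + m\right)}{81}$ ($c{\left(m \right)} = \left(m + m \left(- \frac{1}{81}\right)\right) \left(22 + m\right) = \left(m - \frac{m}{81}\right) \left(22 + m\right) = \frac{80 m}{81} \left(22 + m\right) = \frac{80 m \left(22 + m\right)}{81}$)
$\left(-75850 + c{\left(k{\left(-14,12 \right)} \right)}\right) \left(-125333 - 443872\right) = \left(-75850 + \frac{80 \left(- 14 \left(1 - 180\right)\right) \left(22 - 14 \left(1 - 180\right)\right)}{81}\right) \left(-125333 - 443872\right) = \left(-75850 + \frac{80 \left(- 14 \left(1 - 180\right)\right) \left(22 - 14 \left(1 - 180\right)\right)}{81}\right) \left(-569205\right) = \left(-75850 + \frac{80 \left(\left(-14\right) \left(-179\right)\right) \left(22 - -2506\right)}{81}\right) \left(-569205\right) = \left(-75850 + \frac{80}{81} \cdot 2506 \left(22 + 2506\right)\right) \left(-569205\right) = \left(-75850 + \frac{80}{81} \cdot 2506 \cdot 2528\right) \left(-569205\right) = \left(-75850 + \frac{506813440}{81}\right) \left(-569205\right) = \frac{500669590}{81} \left(-569205\right) = - \frac{31664848219550}{9}$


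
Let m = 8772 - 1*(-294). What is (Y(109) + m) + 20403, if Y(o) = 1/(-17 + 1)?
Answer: 471503/16 ≈ 29469.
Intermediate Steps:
m = 9066 (m = 8772 + 294 = 9066)
Y(o) = -1/16 (Y(o) = 1/(-16) = -1/16)
(Y(109) + m) + 20403 = (-1/16 + 9066) + 20403 = 145055/16 + 20403 = 471503/16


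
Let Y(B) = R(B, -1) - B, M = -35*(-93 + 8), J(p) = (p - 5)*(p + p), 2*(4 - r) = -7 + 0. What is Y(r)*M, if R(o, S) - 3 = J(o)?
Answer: 98175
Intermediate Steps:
r = 15/2 (r = 4 - (-7 + 0)/2 = 4 - ½*(-7) = 4 + 7/2 = 15/2 ≈ 7.5000)
J(p) = 2*p*(-5 + p) (J(p) = (-5 + p)*(2*p) = 2*p*(-5 + p))
R(o, S) = 3 + 2*o*(-5 + o)
M = 2975 (M = -35*(-85) = 2975)
Y(B) = 3 - B + 2*B*(-5 + B) (Y(B) = (3 + 2*B*(-5 + B)) - B = 3 - B + 2*B*(-5 + B))
Y(r)*M = (3 - 1*15/2 + 2*(15/2)*(-5 + 15/2))*2975 = (3 - 15/2 + 2*(15/2)*(5/2))*2975 = (3 - 15/2 + 75/2)*2975 = 33*2975 = 98175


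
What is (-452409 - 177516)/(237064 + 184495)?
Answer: -629925/421559 ≈ -1.4943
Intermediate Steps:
(-452409 - 177516)/(237064 + 184495) = -629925/421559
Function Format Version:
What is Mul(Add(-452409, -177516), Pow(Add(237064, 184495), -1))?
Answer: Rational(-629925, 421559) ≈ -1.4943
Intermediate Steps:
Mul(Add(-452409, -177516), Pow(Add(237064, 184495), -1)) = Mul(-629925, Pow(421559, -1)) = Mul(-629925, Rational(1, 421559)) = Rational(-629925, 421559)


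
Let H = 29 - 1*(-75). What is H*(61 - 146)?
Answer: -8840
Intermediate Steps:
H = 104 (H = 29 + 75 = 104)
H*(61 - 146) = 104*(61 - 146) = 104*(-85) = -8840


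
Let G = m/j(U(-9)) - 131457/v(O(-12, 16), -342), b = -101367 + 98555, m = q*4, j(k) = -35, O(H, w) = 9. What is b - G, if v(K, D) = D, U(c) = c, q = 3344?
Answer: -11228681/3990 ≈ -2814.2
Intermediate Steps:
m = 13376 (m = 3344*4 = 13376)
b = -2812
G = 8801/3990 (G = 13376/(-35) - 131457/(-342) = 13376*(-1/35) - 131457*(-1/342) = -13376/35 + 43819/114 = 8801/3990 ≈ 2.2058)
b - G = -2812 - 1*8801/3990 = -2812 - 8801/3990 = -11228681/3990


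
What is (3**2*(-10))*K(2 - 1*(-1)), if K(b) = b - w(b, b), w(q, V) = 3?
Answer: 0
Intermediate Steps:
K(b) = -3 + b (K(b) = b - 1*3 = b - 3 = -3 + b)
(3**2*(-10))*K(2 - 1*(-1)) = (3**2*(-10))*(-3 + (2 - 1*(-1))) = (9*(-10))*(-3 + (2 + 1)) = -90*(-3 + 3) = -90*0 = 0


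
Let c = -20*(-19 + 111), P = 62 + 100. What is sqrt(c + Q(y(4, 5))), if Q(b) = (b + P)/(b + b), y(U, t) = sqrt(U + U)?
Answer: sqrt(-7358 + 81*sqrt(2))/2 ≈ 42.554*I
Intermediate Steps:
P = 162
y(U, t) = sqrt(2)*sqrt(U) (y(U, t) = sqrt(2*U) = sqrt(2)*sqrt(U))
c = -1840 (c = -20*92 = -1840)
Q(b) = (162 + b)/(2*b) (Q(b) = (b + 162)/(b + b) = (162 + b)/((2*b)) = (162 + b)*(1/(2*b)) = (162 + b)/(2*b))
sqrt(c + Q(y(4, 5))) = sqrt(-1840 + (162 + sqrt(2)*sqrt(4))/(2*((sqrt(2)*sqrt(4))))) = sqrt(-1840 + (162 + sqrt(2)*2)/(2*((sqrt(2)*2)))) = sqrt(-1840 + (162 + 2*sqrt(2))/(2*((2*sqrt(2))))) = sqrt(-1840 + (sqrt(2)/4)*(162 + 2*sqrt(2))/2) = sqrt(-1840 + sqrt(2)*(162 + 2*sqrt(2))/8)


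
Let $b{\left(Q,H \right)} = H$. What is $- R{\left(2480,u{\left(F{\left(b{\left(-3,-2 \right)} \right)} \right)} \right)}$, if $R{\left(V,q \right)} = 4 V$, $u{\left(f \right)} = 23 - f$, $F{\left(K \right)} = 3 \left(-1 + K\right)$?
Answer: $-9920$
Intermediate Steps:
$F{\left(K \right)} = -3 + 3 K$
$- R{\left(2480,u{\left(F{\left(b{\left(-3,-2 \right)} \right)} \right)} \right)} = - 4 \cdot 2480 = \left(-1\right) 9920 = -9920$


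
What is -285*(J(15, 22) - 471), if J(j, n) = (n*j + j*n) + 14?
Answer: -57855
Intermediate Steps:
J(j, n) = 14 + 2*j*n (J(j, n) = (j*n + j*n) + 14 = 2*j*n + 14 = 14 + 2*j*n)
-285*(J(15, 22) - 471) = -285*((14 + 2*15*22) - 471) = -285*((14 + 660) - 471) = -285*(674 - 471) = -285*203 = -57855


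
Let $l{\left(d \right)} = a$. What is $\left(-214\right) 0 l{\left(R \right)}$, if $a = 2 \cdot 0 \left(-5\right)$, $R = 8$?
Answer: $0$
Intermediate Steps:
$a = 0$ ($a = 0 \left(-5\right) = 0$)
$l{\left(d \right)} = 0$
$\left(-214\right) 0 l{\left(R \right)} = \left(-214\right) 0 \cdot 0 = 0 \cdot 0 = 0$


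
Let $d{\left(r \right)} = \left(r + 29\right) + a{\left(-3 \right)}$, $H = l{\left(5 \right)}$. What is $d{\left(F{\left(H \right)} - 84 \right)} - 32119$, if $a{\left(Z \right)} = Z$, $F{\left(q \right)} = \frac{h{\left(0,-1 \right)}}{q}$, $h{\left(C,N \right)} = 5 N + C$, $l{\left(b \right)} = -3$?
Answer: $- \frac{96526}{3} \approx -32175.0$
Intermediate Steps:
$h{\left(C,N \right)} = C + 5 N$
$H = -3$
$F{\left(q \right)} = - \frac{5}{q}$ ($F{\left(q \right)} = \frac{0 + 5 \left(-1\right)}{q} = \frac{0 - 5}{q} = - \frac{5}{q}$)
$d{\left(r \right)} = 26 + r$ ($d{\left(r \right)} = \left(r + 29\right) - 3 = \left(29 + r\right) - 3 = 26 + r$)
$d{\left(F{\left(H \right)} - 84 \right)} - 32119 = \left(26 - \left(84 + \frac{5}{-3}\right)\right) - 32119 = \left(26 - \frac{247}{3}\right) - 32119 = - \frac{169}{3} - 32119 = - \frac{96526}{3}$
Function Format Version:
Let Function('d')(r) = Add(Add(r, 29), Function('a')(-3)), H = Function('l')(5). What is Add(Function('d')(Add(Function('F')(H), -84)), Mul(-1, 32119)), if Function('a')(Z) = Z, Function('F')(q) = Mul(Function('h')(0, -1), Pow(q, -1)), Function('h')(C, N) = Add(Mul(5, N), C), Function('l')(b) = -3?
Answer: Rational(-96526, 3) ≈ -32175.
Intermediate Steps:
Function('h')(C, N) = Add(C, Mul(5, N))
H = -3
Function('F')(q) = Mul(-5, Pow(q, -1)) (Function('F')(q) = Mul(Add(0, Mul(5, -1)), Pow(q, -1)) = Mul(Add(0, -5), Pow(q, -1)) = Mul(-5, Pow(q, -1)))
Function('d')(r) = Add(26, r) (Function('d')(r) = Add(Add(r, 29), -3) = Add(Add(29, r), -3) = Add(26, r))
Add(Function('d')(Add(Function('F')(H), -84)), Mul(-1, 32119)) = Add(Add(26, Add(Mul(-5, Pow(-3, -1)), -84)), Mul(-1, 32119)) = Add(Add(26, Add(Mul(-5, Rational(-1, 3)), -84)), -32119) = Add(Add(26, Add(Rational(5, 3), -84)), -32119) = Add(Add(26, Rational(-247, 3)), -32119) = Add(Rational(-169, 3), -32119) = Rational(-96526, 3)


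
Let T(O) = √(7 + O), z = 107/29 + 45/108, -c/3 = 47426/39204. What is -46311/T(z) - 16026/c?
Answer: 104713884/23713 - 92622*√336255/3865 ≈ -9480.4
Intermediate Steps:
c = -23713/6534 (c = -142278/39204 = -3*23713/19602 = -23713/6534 ≈ -3.6292)
z = 1429/348 (z = 107*(1/29) + 45*(1/108) = 107/29 + 5/12 = 1429/348 ≈ 4.1063)
-46311/T(z) - 16026/c = -46311/√(7 + 1429/348) - 16026/(-23713/6534) = -46311*2*√336255/3865 - 16026*(-6534/23713) = -46311*2*√336255/3865 + 104713884/23713 = -92622*√336255/3865 + 104713884/23713 = 104713884/23713 - 92622*√336255/3865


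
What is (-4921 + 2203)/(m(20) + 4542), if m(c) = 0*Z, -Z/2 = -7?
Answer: -453/757 ≈ -0.59841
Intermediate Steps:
Z = 14 (Z = -2*(-7) = 14)
m(c) = 0 (m(c) = 0*14 = 0)
(-4921 + 2203)/(m(20) + 4542) = (-4921 + 2203)/(0 + 4542) = -2718/4542 = -2718*1/4542 = -453/757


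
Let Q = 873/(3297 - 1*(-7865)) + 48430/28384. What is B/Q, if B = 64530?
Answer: 5111134270560/141338723 ≈ 36162.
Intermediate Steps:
Q = 141338723/79205552 (Q = 873/(3297 + 7865) + 48430*(1/28384) = 873/11162 + 24215/14192 = 141338723/79205552 ≈ 1.7845)
B/Q = 64530/(141338723/79205552) = 64530*(79205552/141338723) = 5111134270560/141338723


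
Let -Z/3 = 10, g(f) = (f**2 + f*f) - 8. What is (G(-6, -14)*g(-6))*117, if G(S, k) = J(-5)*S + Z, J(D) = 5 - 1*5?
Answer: -224640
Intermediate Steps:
J(D) = 0 (J(D) = 5 - 5 = 0)
g(f) = -8 + 2*f**2 (g(f) = (f**2 + f**2) - 8 = 2*f**2 - 8 = -8 + 2*f**2)
Z = -30 (Z = -3*10 = -30)
G(S, k) = -30 (G(S, k) = 0*S - 30 = 0 - 30 = -30)
(G(-6, -14)*g(-6))*117 = -30*(-8 + 2*(-6)**2)*117 = -30*(-8 + 2*36)*117 = -30*(-8 + 72)*117 = -30*64*117 = -1920*117 = -224640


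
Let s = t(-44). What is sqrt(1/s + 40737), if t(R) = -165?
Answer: 2*sqrt(277266165)/165 ≈ 201.83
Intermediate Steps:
s = -165
sqrt(1/s + 40737) = sqrt(1/(-165) + 40737) = sqrt(-1/165 + 40737) = sqrt(6721604/165) = 2*sqrt(277266165)/165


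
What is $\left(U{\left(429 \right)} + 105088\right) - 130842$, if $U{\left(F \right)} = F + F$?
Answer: $-24896$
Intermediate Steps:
$U{\left(F \right)} = 2 F$
$\left(U{\left(429 \right)} + 105088\right) - 130842 = \left(2 \cdot 429 + 105088\right) - 130842 = \left(858 + 105088\right) - 130842 = 105946 - 130842 = -24896$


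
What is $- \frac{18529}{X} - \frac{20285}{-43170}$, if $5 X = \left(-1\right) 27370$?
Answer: $\frac{6506693}{1687947} \approx 3.8548$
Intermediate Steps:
$X = -5474$ ($X = \frac{\left(-1\right) 27370}{5} = \frac{1}{5} \left(-27370\right) = -5474$)
$- \frac{18529}{X} - \frac{20285}{-43170} = - \frac{18529}{-5474} - \frac{20285}{-43170} = \left(-18529\right) \left(- \frac{1}{5474}\right) - - \frac{4057}{8634} = \frac{2647}{782} + \frac{4057}{8634} = \frac{6506693}{1687947}$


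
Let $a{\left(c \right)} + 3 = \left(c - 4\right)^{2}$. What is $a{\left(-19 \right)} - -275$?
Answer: $801$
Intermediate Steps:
$a{\left(c \right)} = -3 + \left(-4 + c\right)^{2}$ ($a{\left(c \right)} = -3 + \left(c - 4\right)^{2} = -3 + \left(-4 + c\right)^{2}$)
$a{\left(-19 \right)} - -275 = \left(-3 + \left(-4 - 19\right)^{2}\right) - -275 = \left(-3 + \left(-23\right)^{2}\right) + 275 = \left(-3 + 529\right) + 275 = 526 + 275 = 801$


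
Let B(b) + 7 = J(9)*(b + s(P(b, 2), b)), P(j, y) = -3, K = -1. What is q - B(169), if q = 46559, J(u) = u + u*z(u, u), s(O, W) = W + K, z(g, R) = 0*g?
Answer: 43533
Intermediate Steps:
z(g, R) = 0
s(O, W) = -1 + W (s(O, W) = W - 1 = -1 + W)
J(u) = u (J(u) = u + u*0 = u + 0 = u)
B(b) = -16 + 18*b (B(b) = -7 + 9*(b + (-1 + b)) = -7 + 9*(-1 + 2*b) = -7 + (-9 + 18*b) = -16 + 18*b)
q - B(169) = 46559 - (-16 + 18*169) = 46559 - (-16 + 3042) = 46559 - 1*3026 = 46559 - 3026 = 43533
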